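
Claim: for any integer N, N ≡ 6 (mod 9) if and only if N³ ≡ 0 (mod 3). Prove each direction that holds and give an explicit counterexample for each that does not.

The forward direction holds; the converse fails.

(⟹) Suppose N ≡ 6 (mod 9). Then N³ ≡ 6³ = 216 (mod 9), and since 3 ∣ 9, also N³ ≡ 0 (mod 3).

(⟸) This fails: take N = 0. Then 0³ = 0 ≡ 0 (mod 3), yet 0 ≡ 0 (mod 9), not 6.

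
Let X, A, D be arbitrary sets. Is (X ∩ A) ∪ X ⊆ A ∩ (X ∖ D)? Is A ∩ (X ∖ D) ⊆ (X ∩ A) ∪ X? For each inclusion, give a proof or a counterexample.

Forward inclusion. This inclusion fails. Take X = {1}, A = ∅, D = ∅; then 1 ∈ (X ∩ A) ∪ X but 1 ∉ A ∩ (X ∖ D).

Reverse inclusion. Let x ∈ A ∩ (X ∖ D). Then x ∈ X ∩ A and x ∉ D, from which x ∈ (X ∩ A) ∪ X.

(⊆) fails; (⊇) holds.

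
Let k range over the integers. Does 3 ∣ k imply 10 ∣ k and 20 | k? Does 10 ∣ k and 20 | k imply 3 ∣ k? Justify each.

Both directions fail.

(→) This fails: take k = 3. Certainly 3 ∣ 3, but 10 ∤ 3.

(←) This fails: take k = 20. Both 10 ∣ 20 and 20 ∣ 20, yet 20 is not a multiple of 3 (since 20 = 6·3 + 2), so 3 ∤ 20.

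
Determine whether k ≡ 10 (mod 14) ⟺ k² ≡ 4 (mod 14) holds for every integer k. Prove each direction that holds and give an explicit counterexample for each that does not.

(⇒) This fails: take k = 10. Then 10 ≡ 10 (mod 14), but 10² = 100 ≡ 2 (mod 14), not 4.

(⇐) This fails: take k = 2. Then 2² = 4 ≡ 4 (mod 14), yet 2 ≡ 2 (mod 14), not 10.

Both directions fail.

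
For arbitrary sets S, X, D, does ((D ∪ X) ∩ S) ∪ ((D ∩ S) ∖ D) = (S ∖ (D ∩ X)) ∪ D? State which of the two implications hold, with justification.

The sets are not equal: only the forward inclusion holds.

(⟹) Let x ∈ ((D ∪ X) ∩ S) ∪ ((D ∩ S) ∖ D). Then either x ∈ S ∩ X and x ∉ D; or x ∈ S ∩ D and x ∉ X; or x ∈ S ∩ X ∩ D. In each case x ∈ (S ∖ (D ∩ X)) ∪ D, so ((D ∪ X) ∩ S) ∪ ((D ∩ S) ∖ D) ⊆ (S ∖ (D ∩ X)) ∪ D.

(⟸) This inclusion fails. Take S = {1}, X = ∅, D = ∅; then 1 ∈ (S ∖ (D ∩ X)) ∪ D but 1 ∉ ((D ∪ X) ∩ S) ∪ ((D ∩ S) ∖ D).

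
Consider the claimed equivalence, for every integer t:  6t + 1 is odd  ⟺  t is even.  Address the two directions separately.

(⟹) This fails: take t = 7. Then 6t + 1 = 43, which is odd, yet t = 7 is odd, not even.

(⟸) Suppose t is even. Since 6 is even, 6t is even for every t, so 6t + 1 has the same parity as 1, which is odd. Hence 6t + 1 is odd.

Only the reverse direction holds.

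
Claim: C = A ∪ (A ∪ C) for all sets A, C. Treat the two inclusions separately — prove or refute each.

(⟹) Let x ∈ C. Then either x ∈ C and x ∉ A; or x ∈ A ∩ C. In each case x ∈ A ∪ (A ∪ C), so C ⊆ A ∪ (A ∪ C).

(⟸) This inclusion fails. Take A = {1}, C = ∅; then 1 ∈ A ∪ (A ∪ C) but 1 ∉ C.

(⊆) holds; (⊇) fails.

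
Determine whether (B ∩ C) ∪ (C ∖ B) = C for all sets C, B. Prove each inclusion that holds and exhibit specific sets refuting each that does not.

Both inclusions hold.

Forward inclusion. Let x ∈ (B ∩ C) ∪ (C ∖ B). Then either x ∈ C and x ∉ B; or x ∈ C ∩ B. In each case x ∈ C, so (B ∩ C) ∪ (C ∖ B) ⊆ C.

Reverse inclusion. Let x ∈ C. Then either x ∈ C and x ∉ B; or x ∈ C ∩ B. In each case x ∈ (B ∩ C) ∪ (C ∖ B), so C ⊆ (B ∩ C) ∪ (C ∖ B).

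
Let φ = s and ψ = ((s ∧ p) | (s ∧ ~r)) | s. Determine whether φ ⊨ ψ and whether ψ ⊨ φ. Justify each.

(→) Assume the antecedent. If r is true, the antecedent forces (r = T, p = F, s = T) or (r = T, p = T, s = T), and ((s ∧ p) | (s ∧ ~r)) | s holds there. If r is false, the antecedent forces (r = F, p = F, s = T) or (r = F, p = T, s = T), and ((s ∧ p) | (s ∧ ~r)) | s holds there. Either way ((s ∧ p) | (s ∧ ~r)) | s holds.

(←) Assume the antecedent. If r is true, the antecedent forces (r = T, p = F, s = T) or (r = T, p = T, s = T), and s holds there. If r is false, the antecedent forces (r = F, p = F, s = T) or (r = F, p = T, s = T), and s holds there. Either way s holds.

Both directions hold; the statement is true.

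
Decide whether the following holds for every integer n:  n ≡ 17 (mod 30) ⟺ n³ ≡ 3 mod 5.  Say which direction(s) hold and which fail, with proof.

(⇒) holds; (⇐) fails.

Forward direction. Suppose n ≡ 17 (mod 30). Then n³ ≡ 17³ = 4913 (mod 30), and since 5 ∣ 30, also n³ ≡ 3 (mod 5).

Converse. This fails: take n = 2. Then 2³ = 8 ≡ 3 (mod 5), yet 2 ≡ 2 (mod 30), not 17.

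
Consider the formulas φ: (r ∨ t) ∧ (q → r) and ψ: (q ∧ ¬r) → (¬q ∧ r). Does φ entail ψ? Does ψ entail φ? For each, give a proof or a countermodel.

Only the forward direction holds.

[⇒] Assume the antecedent. If r is true, (q ∧ ¬r) → (¬q ∧ r) reduces to true regardless of the other variables. If r is false, the antecedent forces (r = F, q = F, t = T), and (q ∧ ¬r) → (¬q ∧ r) holds there. Either way (q ∧ ¬r) → (¬q ∧ r) holds.

[⇐] This fails. Under r = F, q = F, t = F, the left side is false but the right side is true.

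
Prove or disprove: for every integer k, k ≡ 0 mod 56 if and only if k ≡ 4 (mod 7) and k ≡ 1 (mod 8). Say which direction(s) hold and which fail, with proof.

Neither implication holds.

[⇒] This fails: k = 0 gives 0 ≡ 0 (mod 56) but 0 ≡ 0 (mod 7), so the conjunction on the right does not hold.

[⇐] This fails: k = 25 satisfies both congruences on the right (25 ≡ 4 mod 7 and 25 ≡ 1 mod 8) yet 25 ≡ 25 (mod 56), not 0.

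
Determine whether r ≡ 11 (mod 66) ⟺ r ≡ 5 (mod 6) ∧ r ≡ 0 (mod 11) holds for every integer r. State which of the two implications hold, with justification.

Equivalent; both directions hold.

Forward direction. Suppose r ≡ 11 (mod 66); write r = 66j + 11. Since 6 ∣ 66, reducing mod 6 gives r ≡ 11 ≡ 5 (mod 6); since 11 ∣ 66, reducing mod 11 gives r ≡ 11 ≡ 0 (mod 11).

Converse. If r ≡ 5 (mod 6) and r ≡ 0 (mod 11), then by the Chinese remainder theorem r ≡ 11 (mod 66). This is exactly r ≡ 11 (mod 66).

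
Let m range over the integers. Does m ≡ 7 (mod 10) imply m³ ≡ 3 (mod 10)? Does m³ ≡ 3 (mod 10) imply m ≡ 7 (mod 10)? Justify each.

(⇒) Suppose m ≡ 7 (mod 10). Write m = 10j + 7. Then (10j + 7)³ = 1000j³ + 2100j² + 1470j + 343 = 10(100j³ + 210j² + 147j + 34) + 3, so m³ ≡ 3 (mod 10).

(⇐) Conversely, suppose m³ ≡ 3 (mod 10). The only residue r in {0, …, 9} with r³ ≡ 3 (mod 10) is r = 7, so m ≡ 7 (mod 10).

The biconditional holds.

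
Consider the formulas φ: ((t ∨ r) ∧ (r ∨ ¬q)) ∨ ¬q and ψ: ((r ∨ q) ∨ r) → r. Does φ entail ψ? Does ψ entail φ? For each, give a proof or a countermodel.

[⇒] Assume the antecedent. If r is true, ((r ∨ q) ∨ r) → r reduces to true regardless of the other variables. If r is false, the antecedent forces (r = F, q = F, t = F) or (r = F, q = F, t = T), and ((r ∨ q) ∨ r) → r holds there. Either way ((r ∨ q) ∨ r) → r holds.

[⇐] Assume the antecedent. If r is true, ((t ∨ r) ∧ (r ∨ ¬q)) ∨ ¬q reduces to true regardless of the other variables. If r is false, the antecedent forces (r = F, q = F, t = F) or (r = F, q = F, t = T), and ((t ∨ r) ∧ (r ∨ ¬q)) ∨ ¬q holds there. Either way ((t ∨ r) ∧ (r ∨ ¬q)) ∨ ¬q holds.

Equivalent; both directions hold.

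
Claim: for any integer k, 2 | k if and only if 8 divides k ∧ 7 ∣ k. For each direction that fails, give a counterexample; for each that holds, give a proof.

Only the converse holds.

[⇐] Suppose 8 ∣ k and 7 ∣ k. Any common multiple of 8 and 7 is a multiple of their lcm; here gcd(8, 7) = 1, so lcm(8, 7) = 8·7 = 56, so 56 ∣ k. Since 2 ∣ 56, it follows that 2 ∣ k.

[⇒] This fails: take k = 2. Certainly 2 ∣ 2, but 8 ∤ 2.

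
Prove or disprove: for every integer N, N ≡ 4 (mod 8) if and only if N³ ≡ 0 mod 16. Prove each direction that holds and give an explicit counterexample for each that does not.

Only the forward direction holds.

Converse. This fails: take N = 0. Then 0³ = 0 ≡ 0 (mod 16), yet 0 ≡ 0 (mod 8), not 4.

Forward direction. Suppose N ≡ 4 (mod 8). Working modulo 16, N ∈ {4, 12}; for each such r, r³ ≡ 0 (mod 16).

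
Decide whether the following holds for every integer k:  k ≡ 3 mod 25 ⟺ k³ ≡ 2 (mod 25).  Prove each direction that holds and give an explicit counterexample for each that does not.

Converse. Suppose k³ ≡ 2 (mod 25). The only residue r in {0, …, 24} with r³ ≡ 2 (mod 25) is r = 3, so k ≡ 3 (mod 25).

Forward direction. Suppose k ≡ 3 mod 25. Write k = 25j + 3. Then (25j + 3)³ = 15625j³ + 5625j² + 675j + 27 = 25(625j³ + 225j² + 27j + 1) + 2, so k³ ≡ 2 (mod 25).

Both directions hold.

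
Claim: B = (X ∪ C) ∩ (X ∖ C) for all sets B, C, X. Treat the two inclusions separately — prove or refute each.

Both inclusions fail.

(⟹) This inclusion fails. Take B = {1}, C = ∅, X = ∅; then 1 ∈ B but 1 ∉ (X ∪ C) ∩ (X ∖ C).

(⟸) This inclusion fails. Take B = ∅, C = ∅, X = {1}; then 1 ∈ (X ∪ C) ∩ (X ∖ C) but 1 ∉ B.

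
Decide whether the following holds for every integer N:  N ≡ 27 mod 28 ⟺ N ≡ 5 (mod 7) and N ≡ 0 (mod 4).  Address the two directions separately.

Both directions fail.

(⇒) This fails: N = 27 gives 27 ≡ 27 (mod 28) but 27 ≡ 6 (mod 7), so the conjunction on the right does not hold.

(⇐) This fails: N = 12 satisfies both congruences on the right (12 ≡ 5 mod 7 and 12 ≡ 0 mod 4) yet 12 ≡ 12 (mod 28), not 27.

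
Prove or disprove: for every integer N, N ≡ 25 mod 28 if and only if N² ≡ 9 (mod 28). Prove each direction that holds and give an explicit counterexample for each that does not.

Only the forward direction holds.

(⇐) This fails: take N = 3. Then 3² = 9 ≡ 9 (mod 28), yet 3 ≡ 3 (mod 28), not 25.

(⇒) Suppose N ≡ 25 mod 28. Write N = 28j + 25. Then (28j + 25)² = 784j² + 1400j + 625 = 28(28j² + 50j + 22) + 9, so N² ≡ 9 (mod 28).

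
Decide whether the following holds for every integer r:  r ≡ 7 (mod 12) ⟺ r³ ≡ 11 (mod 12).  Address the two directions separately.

(→) This fails: take r = 7. Then 7 ≡ 7 (mod 12), but 7³ = 343 ≡ 7 (mod 12), not 11.

(←) This fails: take r = 11. Then 11³ = 1331 ≡ 11 (mod 12), yet 11 ≡ 11 (mod 12), not 7.

(⇒) fails and (⇐) fails.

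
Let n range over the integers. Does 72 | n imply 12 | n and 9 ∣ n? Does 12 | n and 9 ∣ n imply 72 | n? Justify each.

Only the forward implication holds.

Forward direction. If 72 ∣ n, write n = 72q. Since 72 = 6·12, n = 12·(6q), so 12 ∣ n; and since 72 = 8·9, n = 9·(8q), so 9 ∣ n.

Converse. This fails: take n = 36. Both 12 ∣ 36 and 9 ∣ 36, yet 36 is not a multiple of 72 (since 36 = 0·72 + 36), so 72 ∤ 36.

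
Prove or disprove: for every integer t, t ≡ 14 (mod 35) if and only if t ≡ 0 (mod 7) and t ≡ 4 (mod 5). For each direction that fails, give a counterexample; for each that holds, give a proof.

Both implications hold.

(⟹) Suppose t ≡ 14 (mod 35); write t = 35j + 14. Since 7 ∣ 35, reducing mod 7 gives t ≡ 14 ≡ 0 (mod 7); since 5 ∣ 35, reducing mod 5 gives t ≡ 14 ≡ 4 (mod 5).

(⟸) Conversely, if t ≡ 0 (mod 7) and t ≡ 4 (mod 5), then by the Chinese remainder theorem t ≡ 14 (mod 35). This is exactly t ≡ 14 (mod 35).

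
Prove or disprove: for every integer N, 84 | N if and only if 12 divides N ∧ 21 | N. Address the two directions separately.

(←) Suppose 12 ∣ N and 21 ∣ N. Any common multiple of 12 and 21 is a multiple of their lcm; here lcm(12, 21) = 12·21/gcd(12, 21) = 252/3 = 84, so 84 ∣ N.

(→) If 84 ∣ N, write N = 84q. Since 84 = 7·12, N = 12·(7q), so 12 ∣ N; and since 84 = 4·21, N = 21·(4q), so 21 ∣ N.

Equivalent; both directions hold.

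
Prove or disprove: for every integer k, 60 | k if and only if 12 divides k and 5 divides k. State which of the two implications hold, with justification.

Both implications hold.

(⟹) If 60 ∣ k, write k = 60q. Since 60 = 5·12, k = 12·(5q), so 12 ∣ k; and since 60 = 12·5, k = 5·(12q), so 5 ∣ k.

(⟸) Suppose 12 ∣ k and 5 ∣ k. Any common multiple of 12 and 5 is a multiple of their lcm; here gcd(12, 5) = 1, so lcm(12, 5) = 12·5 = 60, so 60 ∣ k.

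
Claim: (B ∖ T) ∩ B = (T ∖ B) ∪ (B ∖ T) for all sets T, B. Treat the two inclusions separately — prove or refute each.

(⟹) Let x ∈ (B ∖ T) ∩ B. Then x ∈ B and x ∉ T, from which x ∈ (T ∖ B) ∪ (B ∖ T).

(⟸) This inclusion fails. Take T = {1}, B = ∅; then 1 ∈ (T ∖ B) ∪ (B ∖ T) but 1 ∉ (B ∖ T) ∩ B.

(⊆) holds; (⊇) fails.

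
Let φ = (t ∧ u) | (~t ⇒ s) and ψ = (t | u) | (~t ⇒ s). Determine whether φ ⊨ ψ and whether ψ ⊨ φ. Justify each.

(⟹) Assume the antecedent. If t is true, (t | u) | (~t ⇒ s) reduces to true regardless of the other variables. If t is false, the antecedent forces (u = F, t = F, s = T) or (u = T, t = F, s = T), and (t | u) | (~t ⇒ s) holds there. Either way (t | u) | (~t ⇒ s) holds.

(⟸) This fails. Under u = T, t = F, s = F, the left side is false but the right side is true.

The forward direction holds; the converse fails.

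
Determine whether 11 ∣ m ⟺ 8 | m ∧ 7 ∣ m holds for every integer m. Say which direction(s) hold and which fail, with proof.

Neither direction holds.

Forward direction. This fails: take m = 11. Certainly 11 ∣ 11, but 8 ∤ 11.

Converse. This fails: take m = 56. Both 8 ∣ 56 and 7 ∣ 56, yet 56 is not a multiple of 11 (since 56 = 5·11 + 1), so 11 ∤ 56.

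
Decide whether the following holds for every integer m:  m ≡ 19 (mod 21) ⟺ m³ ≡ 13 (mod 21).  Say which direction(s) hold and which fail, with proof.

The forward direction holds; the converse fails.

(→) Suppose m ≡ 19 (mod 21). Write m = 21j + 19. Then (21j + 19)³ = 9261j³ + 25137j² + 22743j + 6859 = 21(441j³ + 1197j² + 1083j + 326) + 13, so m³ ≡ 13 (mod 21).

(←) This fails: take m = 10. Then 10³ = 1000 ≡ 13 (mod 21), yet 10 ≡ 10 (mod 21), not 19.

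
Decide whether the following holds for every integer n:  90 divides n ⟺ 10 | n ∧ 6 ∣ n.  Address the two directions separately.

The forward direction holds; the converse fails.

(⟹) If 90 ∣ n, write n = 90q. Since 90 = 9·10, n = 10·(9q), so 10 ∣ n; and since 90 = 15·6, n = 6·(15q), so 6 ∣ n.

(⟸) This fails: take n = 30. Both 10 ∣ 30 and 6 ∣ 30, yet 30 is not a multiple of 90 (since 30 = 0·90 + 30), so 90 ∤ 30.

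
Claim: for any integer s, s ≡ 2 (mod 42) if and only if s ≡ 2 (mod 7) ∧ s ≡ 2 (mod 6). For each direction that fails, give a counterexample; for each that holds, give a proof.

(⟹) Suppose s ≡ 2 (mod 42); write s = 42j + 2. Since 7 ∣ 42, reducing mod 7 gives s ≡ 2 (mod 7); since 6 ∣ 42, reducing mod 6 gives s ≡ 2 (mod 6).

(⟸) Conversely, if s ≡ 2 (mod 7) and s ≡ 2 (mod 6), then by the Chinese remainder theorem s ≡ 2 (mod 42). This is exactly s ≡ 2 (mod 42).

Both implications hold.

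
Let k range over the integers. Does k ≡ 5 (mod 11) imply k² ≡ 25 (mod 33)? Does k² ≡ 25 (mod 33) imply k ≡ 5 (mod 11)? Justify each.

Neither implication holds.

(⟹) This fails: take k = 27. Then 27 ≡ 5 (mod 11), but 27² = 729 ≡ 3 (mod 33), not 25.

(⟸) This fails: take k = 17. Then 17² = 289 ≡ 25 (mod 33), yet 17 ≡ 6 (mod 11), not 5.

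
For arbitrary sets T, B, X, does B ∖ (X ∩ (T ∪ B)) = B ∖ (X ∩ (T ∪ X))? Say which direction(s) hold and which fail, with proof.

Both inclusions hold.

(⊆) Let x ∈ B ∖ (X ∩ (T ∪ B)). Then either x ∈ B and x ∉ T, X; or x ∈ T ∩ B and x ∉ X. In each case x ∈ B ∖ (X ∩ (T ∪ X)), so B ∖ (X ∩ (T ∪ B)) ⊆ B ∖ (X ∩ (T ∪ X)).

(⊇) Let x ∈ B ∖ (X ∩ (T ∪ X)). Then either x ∈ B and x ∉ T, X; or x ∈ T ∩ B and x ∉ X. In each case x ∈ B ∖ (X ∩ (T ∪ B)), so B ∖ (X ∩ (T ∪ X)) ⊆ B ∖ (X ∩ (T ∪ B)).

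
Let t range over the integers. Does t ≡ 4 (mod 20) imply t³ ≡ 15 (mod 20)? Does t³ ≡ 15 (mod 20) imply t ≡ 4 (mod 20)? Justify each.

(⟹) This fails: take t = 4. Then 4 ≡ 4 (mod 20), but 4³ = 64 ≡ 4 (mod 20), not 15.

(⟸) This fails: take t = 15. Then 15³ = 3375 ≡ 15 (mod 20), yet 15 ≡ 15 (mod 20), not 4.

Neither implication holds.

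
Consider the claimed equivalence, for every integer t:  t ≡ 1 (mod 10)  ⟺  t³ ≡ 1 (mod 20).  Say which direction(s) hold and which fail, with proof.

(⇒) fails; (⇐) holds.

[⇒] This fails: take t = 11. Then 11 ≡ 1 (mod 10), but 11³ = 1331 ≡ 11 (mod 20), not 1.

[⇐] Conversely, the residues r modulo 20 with r³ ≡ 1 (mod 20) are exactly {1}, and each is ≡ 1 (mod 10).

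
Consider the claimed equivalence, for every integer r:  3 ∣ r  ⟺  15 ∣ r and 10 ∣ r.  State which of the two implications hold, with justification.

The forward direction fails; the converse holds.

Forward direction. This fails: take r = 3. Certainly 3 ∣ 3, but 15 ∤ 3.

Converse. Suppose 15 ∣ r and 10 ∣ r. Any common multiple of 15 and 10 is a multiple of their lcm; here lcm(15, 10) = 15·10/gcd(15, 10) = 150/5 = 30, so 30 ∣ r. Since 3 ∣ 30, it follows that 3 ∣ r.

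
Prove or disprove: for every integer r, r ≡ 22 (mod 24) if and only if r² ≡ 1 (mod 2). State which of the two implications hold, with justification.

(⟹) This fails: take r = 22. Then 22 ≡ 22 (mod 24), but 22² = 484 ≡ 0 (mod 2), not 1.

(⟸) This fails: take r = 1. Then 1² = 1 ≡ 1 (mod 2), yet 1 ≡ 1 (mod 24), not 22.

Both directions fail.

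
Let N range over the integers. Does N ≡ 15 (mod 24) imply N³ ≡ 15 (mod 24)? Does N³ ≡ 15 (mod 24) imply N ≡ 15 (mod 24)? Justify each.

(⇒) Suppose N ≡ 15 (mod 24). Write N = 24j + 15. Then (24j + 15)³ = 13824j³ + 25920j² + 16200j + 3375 = 24(576j³ + 1080j² + 675j + 140) + 15, so N³ ≡ 15 (mod 24).

(⇐) Conversely, suppose N³ ≡ 15 (mod 24). The only residue r in {0, …, 23} with r³ ≡ 15 (mod 24) is r = 15, so N ≡ 15 (mod 24).

The biconditional holds.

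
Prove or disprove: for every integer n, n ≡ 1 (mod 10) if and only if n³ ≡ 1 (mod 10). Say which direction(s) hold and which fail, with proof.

Both implications hold.

[⇒] Suppose n ≡ 1 (mod 10). Write n = 10j + 1. Then (10j + 1)³ = 1000j³ + 300j² + 30j + 1 = 10(100j³ + 30j² + 3j) + 1, so n³ ≡ 1 (mod 10).

[⇐] Conversely, suppose n³ ≡ 1 (mod 10). The only residue r in {0, …, 9} with r³ ≡ 1 (mod 10) is r = 1, so n ≡ 1 (mod 10).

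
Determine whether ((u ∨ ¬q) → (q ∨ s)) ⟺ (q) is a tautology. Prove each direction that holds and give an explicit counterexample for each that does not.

Not equivalent: only (⇐) holds.

(⟹) This fails. Under s = T, q = F, u = F, the left side is true but the right side is false.

(⟸) Assume the antecedent. If s is true, (u ∨ ¬q) → (q ∨ s) reduces to true regardless of the other variables. If s is false, the antecedent forces (s = F, q = T, u = F) or (s = F, q = T, u = T), and (u ∨ ¬q) → (q ∨ s) holds there. Either way (u ∨ ¬q) → (q ∨ s) holds.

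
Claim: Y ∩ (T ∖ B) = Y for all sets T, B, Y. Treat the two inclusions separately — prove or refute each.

Forward inclusion. Let x ∈ Y ∩ (T ∖ B). Then x ∈ T ∩ Y and x ∉ B, from which x ∈ Y.

Reverse inclusion. This inclusion fails. Take T = ∅, B = ∅, Y = {1}; then 1 ∈ Y but 1 ∉ Y ∩ (T ∖ B).

(⊆) holds; (⊇) fails.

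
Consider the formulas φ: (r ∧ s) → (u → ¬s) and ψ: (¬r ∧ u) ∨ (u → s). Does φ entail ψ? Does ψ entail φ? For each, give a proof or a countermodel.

(→) This fails. Under s = F, u = T, r = T, the left side is true but the right side is false.

(←) This fails. Under s = T, u = T, r = T, the left side is false but the right side is true.

Neither direction holds.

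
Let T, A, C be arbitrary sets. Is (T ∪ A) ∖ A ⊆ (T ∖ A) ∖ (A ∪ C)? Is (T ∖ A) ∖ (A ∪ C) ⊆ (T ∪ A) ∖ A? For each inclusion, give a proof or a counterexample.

(⊆) This inclusion fails. Take T = {1}, A = ∅, C = {1}; then 1 ∈ (T ∪ A) ∖ A but 1 ∉ (T ∖ A) ∖ (A ∪ C).

(⊇) Let x ∈ (T ∖ A) ∖ (A ∪ C). Then x ∈ T and x ∉ A, C, from which x ∈ (T ∪ A) ∖ A.

The sets are not equal: only the reverse inclusion holds.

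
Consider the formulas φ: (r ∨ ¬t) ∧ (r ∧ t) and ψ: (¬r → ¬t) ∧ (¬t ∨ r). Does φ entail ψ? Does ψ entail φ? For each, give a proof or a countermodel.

The forward direction holds; the converse fails.

(⟹) Assume the antecedent. If r is true, (¬r → ¬t) ∧ (¬t ∨ r) reduces to true regardless of the other variables. If r is false, the antecedent cannot hold. Either way (¬r → ¬t) ∧ (¬t ∨ r) holds.

(⟸) This fails. Under r = F, t = F, the left side is false but the right side is true.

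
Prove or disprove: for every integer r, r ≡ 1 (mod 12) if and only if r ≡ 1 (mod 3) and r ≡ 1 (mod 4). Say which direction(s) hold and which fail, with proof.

(←) If r ≡ 1 (mod 3) and r ≡ 1 (mod 4), then by the Chinese remainder theorem r ≡ 1 (mod 12). This is exactly r ≡ 1 (mod 12).

(→) Suppose r ≡ 1 (mod 12); write r = 12j + 1. Since 3 ∣ 12, reducing mod 3 gives r ≡ 1 (mod 3); since 4 ∣ 12, reducing mod 4 gives r ≡ 1 (mod 4).

Both directions hold.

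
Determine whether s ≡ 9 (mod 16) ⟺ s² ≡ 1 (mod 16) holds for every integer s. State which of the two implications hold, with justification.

Only the forward direction holds.

(⟹) Suppose s ≡ 9 (mod 16). Write s = 16j + 9. Then (16j + 9)² = 256j² + 288j + 81 = 16(16j² + 18j + 5) + 1, so s² ≡ 1 (mod 16).

(⟸) This fails: take s = 1. Then 1² = 1 ≡ 1 (mod 16), yet 1 ≡ 1 (mod 16), not 9.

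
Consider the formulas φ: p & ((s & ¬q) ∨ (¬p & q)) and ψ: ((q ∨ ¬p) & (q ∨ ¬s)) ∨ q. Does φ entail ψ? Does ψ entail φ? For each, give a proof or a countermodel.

Neither direction holds.

(→) This fails. Under s = T, q = F, p = T, the left side is true but the right side is false.

(←) This fails. Under s = F, q = F, p = F, the left side is false but the right side is true.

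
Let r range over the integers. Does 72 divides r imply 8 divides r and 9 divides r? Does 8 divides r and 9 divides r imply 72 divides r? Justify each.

Both implications hold.

(⇒) If 72 ∣ r, write r = 72q. Since 72 = 9·8, r = 8·(9q), so 8 ∣ r; and since 72 = 8·9, r = 9·(8q), so 9 ∣ r.

(⇐) Suppose 8 ∣ r and 9 ∣ r. Any common multiple of 8 and 9 is a multiple of their lcm; here gcd(8, 9) = 1, so lcm(8, 9) = 8·9 = 72, so 72 ∣ r.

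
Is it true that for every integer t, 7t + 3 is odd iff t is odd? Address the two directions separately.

[⇒] This fails: t = 6 gives 7t + 3 = 45, which is odd, but 6 is even, not odd.

[⇐] This also fails: t = 3 is odd, but 7t + 3 = 24 is even, not odd.

Neither implication holds.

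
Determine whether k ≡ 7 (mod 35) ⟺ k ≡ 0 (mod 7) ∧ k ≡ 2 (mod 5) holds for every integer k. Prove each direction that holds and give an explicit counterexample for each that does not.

(⇒) Suppose k ≡ 7 (mod 35); write k = 35j + 7. Since 7 ∣ 35, reducing mod 7 gives k ≡ 7 ≡ 0 (mod 7); since 5 ∣ 35, reducing mod 5 gives k ≡ 7 ≡ 2 (mod 5).

(⇐) Conversely, if k ≡ 0 (mod 7) and k ≡ 2 (mod 5), then by the Chinese remainder theorem k ≡ 7 (mod 35). This is exactly k ≡ 7 (mod 35).

Both directions hold; the statement is true.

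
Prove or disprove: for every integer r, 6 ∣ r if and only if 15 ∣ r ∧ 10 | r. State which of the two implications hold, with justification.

The forward direction fails; the converse holds.

(⟸) Suppose 15 ∣ r and 10 ∣ r. Any common multiple of 15 and 10 is a multiple of their lcm; here lcm(15, 10) = 15·10/gcd(15, 10) = 150/5 = 30, so 30 ∣ r. Since 6 ∣ 30, it follows that 6 ∣ r.

(⟹) This fails: take r = 6. Certainly 6 ∣ 6, but 15 ∤ 6.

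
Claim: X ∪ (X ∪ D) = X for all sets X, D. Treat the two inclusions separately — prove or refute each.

The sets are not equal: only the reverse inclusion holds.

Reverse inclusion. Let x ∈ X. Then either x ∈ X and x ∉ D; or x ∈ X ∩ D. In each case x ∈ X ∪ (X ∪ D), so X ⊆ X ∪ (X ∪ D).

Forward inclusion. This inclusion fails. Take X = ∅, D = {1}; then 1 ∈ X ∪ (X ∪ D) but 1 ∉ X.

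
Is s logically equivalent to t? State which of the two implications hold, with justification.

(→) This fails. Under t = F, s = T, the left side is true but the right side is false.

(←) This fails. Under t = T, s = F, the left side is false but the right side is true.

(⇒) fails and (⇐) fails.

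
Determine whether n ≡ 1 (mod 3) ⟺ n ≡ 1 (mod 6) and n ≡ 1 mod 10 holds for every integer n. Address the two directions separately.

(←) If n ≡ 1 (mod 6) and n ≡ 1 (mod 10), then by the Chinese remainder theorem n ≡ 1 (mod 30). Since 1 ≡ 1 (mod 3) and 3 ∣ 30, we get n ≡ 1 (mod 3).

(→) This fails: n = 4 gives 4 ≡ 1 (mod 3) but 4 ≡ 4 (mod 6), so the conjunction on the right does not hold.

(⇒) fails; (⇐) holds.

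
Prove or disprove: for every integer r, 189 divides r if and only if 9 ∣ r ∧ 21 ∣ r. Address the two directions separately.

Only the forward direction holds.

(⟸) This fails: take r = 63. Both 9 ∣ 63 and 21 ∣ 63, yet 63 is not a multiple of 189 (since 63 = 0·189 + 63), so 189 ∤ 63.

(⟹) If 189 ∣ r, write r = 189q. Since 189 = 21·9, r = 9·(21q), so 9 ∣ r; and since 189 = 9·21, r = 21·(9q), so 21 ∣ r.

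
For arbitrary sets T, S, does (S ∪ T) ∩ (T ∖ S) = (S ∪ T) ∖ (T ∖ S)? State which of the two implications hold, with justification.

(⊆) This inclusion fails. Take T = {1}, S = ∅; then 1 ∈ (S ∪ T) ∩ (T ∖ S) but 1 ∉ (S ∪ T) ∖ (T ∖ S).

(⊇) This inclusion fails. Take T = ∅, S = {1}; then 1 ∈ (S ∪ T) ∖ (T ∖ S) but 1 ∉ (S ∪ T) ∩ (T ∖ S).

(⊆) fails and (⊇) fails.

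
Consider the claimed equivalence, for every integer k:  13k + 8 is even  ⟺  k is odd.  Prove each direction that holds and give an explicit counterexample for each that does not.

(→) This fails: k = 2 gives 13k + 8 = 34, which is even, but 2 is even, not odd.

(←) This also fails: k = 5 is odd, but 13k + 8 = 73 is odd, not even.

Neither implication holds.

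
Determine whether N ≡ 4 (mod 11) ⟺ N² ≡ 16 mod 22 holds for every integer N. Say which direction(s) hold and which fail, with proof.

Neither implication holds.

(⇒) This fails: take N = 15. Then 15 ≡ 4 (mod 11), but 15² = 225 ≡ 5 (mod 22), not 16.

(⇐) This fails: take N = 18. Then 18² = 324 ≡ 16 (mod 22), yet 18 ≡ 7 (mod 11), not 4.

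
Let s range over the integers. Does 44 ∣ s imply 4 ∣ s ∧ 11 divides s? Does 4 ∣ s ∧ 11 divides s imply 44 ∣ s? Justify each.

[⇐] Suppose 4 ∣ s and 11 ∣ s. Any common multiple of 4 and 11 is a multiple of their lcm; here gcd(4, 11) = 1, so lcm(4, 11) = 4·11 = 44, so 44 ∣ s.

[⇒] If 44 ∣ s, write s = 44q. Since 44 = 11·4, s = 4·(11q), so 4 ∣ s; and since 44 = 4·11, s = 11·(4q), so 11 ∣ s.

Both directions hold; the statement is true.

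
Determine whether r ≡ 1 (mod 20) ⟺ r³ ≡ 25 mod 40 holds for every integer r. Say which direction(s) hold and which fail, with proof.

(⇒) fails and (⇐) fails.

(⟹) This fails: take r = 1. Then 1 ≡ 1 (mod 20), but 1³ = 1 ≡ 1 (mod 40), not 25.

(⟸) This fails: take r = 25. Then 25³ = 15625 ≡ 25 (mod 40), yet 25 ≡ 5 (mod 20), not 1.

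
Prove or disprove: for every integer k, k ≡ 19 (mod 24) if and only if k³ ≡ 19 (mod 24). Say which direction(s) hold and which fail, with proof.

Both implications hold.

(⇒) Suppose k ≡ 19 (mod 24). Write k = 24j + 19. Then (24j + 19)³ = 13824j³ + 32832j² + 25992j + 6859 = 24(576j³ + 1368j² + 1083j + 285) + 19, so k³ ≡ 19 (mod 24).

(⇐) Conversely, suppose k³ ≡ 19 (mod 24). The only residue r in {0, …, 23} with r³ ≡ 19 (mod 24) is r = 19, so k ≡ 19 (mod 24).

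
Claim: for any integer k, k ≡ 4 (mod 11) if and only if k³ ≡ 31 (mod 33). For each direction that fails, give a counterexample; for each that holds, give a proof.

Only the reverse direction holds.

(⟹) This fails: take k = 15. Then 15 ≡ 4 (mod 11), but 15³ = 3375 ≡ 9 (mod 33), not 31.

(⟸) Conversely, the residues r modulo 33 with r³ ≡ 31 (mod 33) are exactly {4}, and each is ≡ 4 (mod 11).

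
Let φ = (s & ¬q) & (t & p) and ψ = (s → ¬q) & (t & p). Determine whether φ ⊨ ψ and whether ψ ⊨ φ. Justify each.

[⇒] Assume the antecedent. If q is true, the antecedent cannot hold. If q is false, the antecedent forces (q = F, s = T, p = T, t = T), and (s → ¬q) & (t & p) holds there. Either way (s → ¬q) & (t & p) holds.

[⇐] This fails. Under q = F, s = F, p = T, t = T, the left side is false but the right side is true.

Only the forward direction holds.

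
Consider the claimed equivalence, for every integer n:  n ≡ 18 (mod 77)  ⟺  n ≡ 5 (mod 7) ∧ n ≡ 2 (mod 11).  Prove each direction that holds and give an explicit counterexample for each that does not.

(⇒) fails and (⇐) fails.

(→) This fails: n = 18 gives 18 ≡ 18 (mod 77) but 18 ≡ 4 (mod 7), so the conjunction on the right does not hold.

(←) This fails: n = 68 satisfies both congruences on the right (68 ≡ 5 mod 7 and 68 ≡ 2 mod 11) yet 68 ≡ 68 (mod 77), not 18.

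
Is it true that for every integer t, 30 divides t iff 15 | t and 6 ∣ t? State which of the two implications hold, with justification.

Equivalent; both directions hold.

(⟸) Suppose 15 ∣ t and 6 ∣ t. Any common multiple of 15 and 6 is a multiple of their lcm; here lcm(15, 6) = 15·6/gcd(15, 6) = 90/3 = 30, so 30 ∣ t.

(⟹) If 30 ∣ t, write t = 30q. Since 30 = 2·15, t = 15·(2q), so 15 ∣ t; and since 30 = 5·6, t = 6·(5q), so 6 ∣ t.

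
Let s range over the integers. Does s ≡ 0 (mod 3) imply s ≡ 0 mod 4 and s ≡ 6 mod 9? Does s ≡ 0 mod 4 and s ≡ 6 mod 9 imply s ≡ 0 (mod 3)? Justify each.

(→) This fails: s = 0 gives 0 ≡ 0 (mod 3) but 0 ≡ 0 (mod 9), so the conjunction on the right does not hold.

(←) Conversely, if s ≡ 0 (mod 4) and s ≡ 6 (mod 9), then by the Chinese remainder theorem s ≡ 24 (mod 36). Since 24 ≡ 0 (mod 3) and 3 ∣ 36, we get s ≡ 0 (mod 3).

(⇒) fails; (⇐) holds.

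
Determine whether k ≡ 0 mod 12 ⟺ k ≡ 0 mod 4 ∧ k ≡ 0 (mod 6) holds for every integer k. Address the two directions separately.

Both implications hold.

(⟹) Suppose k ≡ 0 (mod 12); write k = 12j + 0. Since 4 ∣ 12, reducing mod 4 gives k ≡ 0 (mod 4); since 6 ∣ 12, reducing mod 6 gives k ≡ 0 (mod 6).

(⟸) Conversely, if k ≡ 0 (mod 4) and k ≡ 0 (mod 6), then by the Chinese remainder theorem k ≡ 0 (mod 12). This is exactly k ≡ 0 (mod 12).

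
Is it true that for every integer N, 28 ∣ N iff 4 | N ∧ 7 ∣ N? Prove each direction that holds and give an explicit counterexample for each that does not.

The biconditional holds.

(→) If 28 ∣ N, write N = 28q. Since 28 = 7·4, N = 4·(7q), so 4 ∣ N; and since 28 = 4·7, N = 7·(4q), so 7 ∣ N.

(←) Suppose 4 ∣ N and 7 ∣ N. Any common multiple of 4 and 7 is a multiple of their lcm; here gcd(4, 7) = 1, so lcm(4, 7) = 4·7 = 28, so 28 ∣ N.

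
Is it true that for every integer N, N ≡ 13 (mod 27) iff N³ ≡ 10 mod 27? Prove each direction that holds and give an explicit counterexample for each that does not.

(→) Suppose N ≡ 13 (mod 27). Write N = 27j + 13. Then (27j + 13)³ = 19683j³ + 28431j² + 13689j + 2197 = 27(729j³ + 1053j² + 507j + 81) + 10, so N³ ≡ 10 (mod 27).

(←) This fails: take N = 4. Then 4³ = 64 ≡ 10 (mod 27), yet 4 ≡ 4 (mod 27), not 13.

The forward direction holds; the converse fails.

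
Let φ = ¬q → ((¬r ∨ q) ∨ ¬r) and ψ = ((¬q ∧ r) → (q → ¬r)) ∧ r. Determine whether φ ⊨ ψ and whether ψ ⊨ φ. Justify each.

(→) This fails. Under r = F, q = F, the left side is true but the right side is false.

(←) This fails. Under r = T, q = F, the left side is false but the right side is true.

Neither direction holds.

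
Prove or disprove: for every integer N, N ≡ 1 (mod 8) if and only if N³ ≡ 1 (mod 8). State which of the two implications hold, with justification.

(⟹) Suppose N ≡ 1 (mod 8). Write N = 8j + 1. Then (8j + 1)³ = 512j³ + 192j² + 24j + 1 = 8(64j³ + 24j² + 3j) + 1, so N³ ≡ 1 (mod 8).

(⟸) For the converse, argue contrapositively. If N ≢ 1 (mod 8), then N is congruent to one of 0, 2, 3, 4, 5, 6, 7 modulo 8, and these give N³ ≡ 0, 0, 3, 0, 5, 0, 7 respectively — never 1.

Equivalent; both directions hold.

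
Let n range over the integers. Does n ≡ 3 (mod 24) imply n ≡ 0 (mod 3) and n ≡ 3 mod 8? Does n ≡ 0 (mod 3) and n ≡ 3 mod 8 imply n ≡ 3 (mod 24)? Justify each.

Converse. If n ≡ 0 (mod 3) and n ≡ 3 (mod 8), then by the Chinese remainder theorem n ≡ 3 (mod 24). This is exactly n ≡ 3 (mod 24).

Forward direction. Suppose n ≡ 3 (mod 24); write n = 24j + 3. Since 3 ∣ 24, reducing mod 3 gives n ≡ 3 ≡ 0 (mod 3); since 8 ∣ 24, reducing mod 8 gives n ≡ 3 (mod 8).

The biconditional holds.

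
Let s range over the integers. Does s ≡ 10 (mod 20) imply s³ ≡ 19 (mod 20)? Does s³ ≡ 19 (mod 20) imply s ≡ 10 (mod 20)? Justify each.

Both directions fail.

[⇒] This fails: take s = 10. Then 10 ≡ 10 (mod 20), but 10³ = 1000 ≡ 0 (mod 20), not 19.

[⇐] This fails: take s = 19. Then 19³ = 6859 ≡ 19 (mod 20), yet 19 ≡ 19 (mod 20), not 10.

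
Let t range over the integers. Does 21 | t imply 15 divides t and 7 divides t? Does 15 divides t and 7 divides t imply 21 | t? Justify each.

Forward direction. This fails: take t = 21. Certainly 21 ∣ 21, but 15 ∤ 21.

Converse. Suppose 15 ∣ t and 7 ∣ t. Any common multiple of 15 and 7 is a multiple of their lcm; here gcd(15, 7) = 1, so lcm(15, 7) = 15·7 = 105, so 105 ∣ t. Since 21 ∣ 105, it follows that 21 ∣ t.

The forward direction fails; the converse holds.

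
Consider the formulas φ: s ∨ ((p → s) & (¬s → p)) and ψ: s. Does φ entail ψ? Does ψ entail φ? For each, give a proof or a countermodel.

The biconditional holds.

(⟹) Assume the antecedent. If s is true, s reduces to true regardless of the other variables. If s is false, the antecedent cannot hold. Either way s holds.

(⟸) Assume the antecedent. If s is true, s ∨ ((p → s) & (¬s → p)) reduces to true regardless of the other variables. If s is false, the antecedent cannot hold. Either way s ∨ ((p → s) & (¬s → p)) holds.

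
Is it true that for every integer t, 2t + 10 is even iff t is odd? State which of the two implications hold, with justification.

(→) This fails: take t = 2. Then 2t + 10 = 14, which is even, yet t = 2 is even, not odd.

(←) Suppose t is odd. Since 2 is even, 2t is even for every t, so 2t + 10 has the same parity as 10, which is even. Hence 2t + 10 is even.

Only the reverse direction holds.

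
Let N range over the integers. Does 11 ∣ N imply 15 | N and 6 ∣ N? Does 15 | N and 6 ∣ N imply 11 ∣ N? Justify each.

Neither direction holds.

(⇒) This fails: take N = 11. Certainly 11 ∣ 11, but 15 ∤ 11.

(⇐) This fails: take N = 30. Both 15 ∣ 30 and 6 ∣ 30, yet 30 is not a multiple of 11 (since 30 = 2·11 + 8), so 11 ∤ 30.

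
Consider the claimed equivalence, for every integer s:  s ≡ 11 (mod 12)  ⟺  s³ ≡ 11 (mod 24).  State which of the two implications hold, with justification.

(⟹) This fails: take s = 23. Then 23 ≡ 11 (mod 12), but 23³ = 12167 ≡ 23 (mod 24), not 11.

(⟸) Conversely, the residues r modulo 24 with r³ ≡ 11 (mod 24) are exactly {11}, and each is ≡ 11 (mod 12).

The forward direction fails; the converse holds.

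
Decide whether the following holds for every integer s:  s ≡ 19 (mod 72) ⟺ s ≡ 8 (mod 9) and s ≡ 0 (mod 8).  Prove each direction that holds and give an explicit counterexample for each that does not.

(⇒) This fails: s = 19 gives 19 ≡ 19 (mod 72) but 19 ≡ 1 (mod 9), so the conjunction on the right does not hold.

(⇐) This fails: s = 8 satisfies both congruences on the right (8 ≡ 8 mod 9 and 8 ≡ 0 mod 8) yet 8 ≡ 8 (mod 72), not 19.

(⇒) fails and (⇐) fails.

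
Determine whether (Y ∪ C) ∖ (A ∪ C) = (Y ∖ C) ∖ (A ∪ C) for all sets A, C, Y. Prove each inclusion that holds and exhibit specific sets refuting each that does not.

Forward inclusion. Let x ∈ (Y ∪ C) ∖ (A ∪ C). Then x ∈ Y and x ∉ A, C, from which x ∈ (Y ∖ C) ∖ (A ∪ C).

Reverse inclusion. Let x ∈ (Y ∖ C) ∖ (A ∪ C). Then x ∈ Y and x ∉ A, C, from which x ∈ (Y ∪ C) ∖ (A ∪ C).

The two sets are equal.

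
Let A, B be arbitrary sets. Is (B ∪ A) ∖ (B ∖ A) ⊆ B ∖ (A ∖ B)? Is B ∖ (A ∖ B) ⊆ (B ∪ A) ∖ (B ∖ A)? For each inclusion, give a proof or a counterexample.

(⟹) This inclusion fails. Take A = {1}, B = ∅; then 1 ∈ (B ∪ A) ∖ (B ∖ A) but 1 ∉ B ∖ (A ∖ B).

(⟸) This inclusion fails. Take A = ∅, B = {1}; then 1 ∈ B ∖ (A ∖ B) but 1 ∉ (B ∪ A) ∖ (B ∖ A).

Both inclusions fail.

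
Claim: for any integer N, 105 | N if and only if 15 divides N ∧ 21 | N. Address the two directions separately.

[⇐] Suppose 15 ∣ N and 21 ∣ N. Any common multiple of 15 and 21 is a multiple of their lcm; here lcm(15, 21) = 15·21/gcd(15, 21) = 315/3 = 105, so 105 ∣ N.

[⇒] If 105 ∣ N, write N = 105q. Since 105 = 7·15, N = 15·(7q), so 15 ∣ N; and since 105 = 5·21, N = 21·(5q), so 21 ∣ N.

Equivalent; both directions hold.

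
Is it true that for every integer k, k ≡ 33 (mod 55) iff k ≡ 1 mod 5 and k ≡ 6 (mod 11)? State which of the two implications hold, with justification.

Both directions fail.

(⇒) This fails: k = 33 gives 33 ≡ 33 (mod 55) but 33 ≡ 3 (mod 5), so the conjunction on the right does not hold.

(⇐) This fails: k = 6 satisfies both congruences on the right (6 ≡ 1 mod 5 and 6 ≡ 6 mod 11) yet 6 ≡ 6 (mod 55), not 33.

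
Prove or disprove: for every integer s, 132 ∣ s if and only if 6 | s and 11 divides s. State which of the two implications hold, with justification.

Forward direction. If 132 ∣ s, write s = 132q. Since 132 = 22·6, s = 6·(22q), so 6 ∣ s; and since 132 = 12·11, s = 11·(12q), so 11 ∣ s.

Converse. This fails: take s = 66. Both 6 ∣ 66 and 11 ∣ 66, yet 66 is not a multiple of 132 (since 66 = 0·132 + 66), so 132 ∤ 66.

(⇒) holds; (⇐) fails.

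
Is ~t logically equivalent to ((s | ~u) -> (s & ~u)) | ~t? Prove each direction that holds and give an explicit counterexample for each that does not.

The forward direction holds; the converse fails.

(→) Assume the antecedent. If s is true, the antecedent forces (s = T, t = F, u = F) or (s = T, t = F, u = T), and ((s | ~u) -> (s & ~u)) | ~t holds there. If s is false, the antecedent forces (s = F, t = F, u = F) or (s = F, t = F, u = T), and ((s | ~u) -> (s & ~u)) | ~t holds there. Either way ((s | ~u) -> (s & ~u)) | ~t holds.

(←) This fails. Under s = T, t = T, u = F, the left side is false but the right side is true.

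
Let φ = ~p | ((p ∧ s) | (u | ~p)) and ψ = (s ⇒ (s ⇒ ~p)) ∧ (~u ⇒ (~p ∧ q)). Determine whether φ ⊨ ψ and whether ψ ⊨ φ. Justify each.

(⟹) This fails. Under s = F, u = F, q = F, p = F, the left side is true but the right side is false.

(⟸) Assume the antecedent. If u is true, ~p | ((p ∧ s) | (u | ~p)) reduces to true regardless of the other variables. If u is false, the antecedent forces (s = F, u = F, q = T, p = F) or (s = T, u = F, q = T, p = F), and ~p | ((p ∧ s) | (u | ~p)) holds there. Either way ~p | ((p ∧ s) | (u | ~p)) holds.

Only the reverse direction holds.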